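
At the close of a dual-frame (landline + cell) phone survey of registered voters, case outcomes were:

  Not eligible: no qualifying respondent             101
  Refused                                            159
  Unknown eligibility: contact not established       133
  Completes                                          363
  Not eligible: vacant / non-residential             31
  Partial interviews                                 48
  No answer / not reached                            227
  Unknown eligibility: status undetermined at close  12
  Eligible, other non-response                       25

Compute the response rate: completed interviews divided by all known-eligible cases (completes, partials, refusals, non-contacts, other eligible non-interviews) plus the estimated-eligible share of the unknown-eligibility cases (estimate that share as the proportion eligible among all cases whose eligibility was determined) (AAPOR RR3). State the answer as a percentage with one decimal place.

38.3%

Unknown eligibility = 133 + 12 = 145
Screened out, ineligible = 101 + 31 = 132
Numerator = 363
Determined eligible = 363 + 48 + 159 + 227 + 25 = 822
e = 822 / (822 + 132) = 822 / 954 = 0.8616
e × U = 0.8616 × 145 = 124.93
Denominator = 822 + 124.93 = 946.93
RR3 = 363 / 946.93 = 0.3833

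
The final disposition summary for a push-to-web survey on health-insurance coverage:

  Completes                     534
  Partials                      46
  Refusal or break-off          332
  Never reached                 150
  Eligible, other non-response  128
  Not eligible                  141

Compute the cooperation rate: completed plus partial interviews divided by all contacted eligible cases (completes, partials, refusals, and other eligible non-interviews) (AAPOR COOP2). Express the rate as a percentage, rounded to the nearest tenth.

Num: 534 + 46 = 580
Denominator: 534 + 46 + 332 + 128 = 1040
COOP2 = 580 / 1040 = 0.5577

55.8%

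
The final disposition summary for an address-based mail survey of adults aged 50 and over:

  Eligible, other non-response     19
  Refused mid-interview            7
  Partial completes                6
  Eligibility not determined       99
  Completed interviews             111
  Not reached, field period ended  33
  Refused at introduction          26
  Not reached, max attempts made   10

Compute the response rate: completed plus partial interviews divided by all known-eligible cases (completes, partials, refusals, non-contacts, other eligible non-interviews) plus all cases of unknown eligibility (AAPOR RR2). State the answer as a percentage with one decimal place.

Refusals = 26 + 7 = 33
No answer / not reached = 33 + 10 = 43
Top: 111 + 6 = 117
Base: 111 + 6 + 33 + 43 + 19 + 99 = 311
RR2 = 117 / 311 = 0.3762

37.6%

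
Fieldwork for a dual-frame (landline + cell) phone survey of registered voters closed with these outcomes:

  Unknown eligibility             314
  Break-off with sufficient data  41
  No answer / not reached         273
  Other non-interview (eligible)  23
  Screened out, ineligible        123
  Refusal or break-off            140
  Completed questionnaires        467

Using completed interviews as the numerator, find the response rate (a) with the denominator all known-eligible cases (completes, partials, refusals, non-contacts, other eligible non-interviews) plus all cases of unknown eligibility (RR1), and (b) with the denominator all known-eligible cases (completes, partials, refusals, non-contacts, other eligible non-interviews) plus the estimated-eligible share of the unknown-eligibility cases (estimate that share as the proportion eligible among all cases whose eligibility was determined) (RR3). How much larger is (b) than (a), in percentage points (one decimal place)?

Top = 467
Denom = 467 + 41 + 140 + 273 + 23 + 314 = 1258
RR1 = 467 / 1258 = 0.3712
Known eligible = 467 + 41 + 140 + 273 + 23 = 944
e = 944 / (944 + 123) = 944 / 1067 = 0.8847
Eligible share of unknowns = 0.8847 × 314 = 277.80
Denom = 944 + 277.80 = 1221.80
RR3 = 467 / 1221.80 = 0.3822
Difference = 38.22 − 37.12 = 1.10 percentage points

1.1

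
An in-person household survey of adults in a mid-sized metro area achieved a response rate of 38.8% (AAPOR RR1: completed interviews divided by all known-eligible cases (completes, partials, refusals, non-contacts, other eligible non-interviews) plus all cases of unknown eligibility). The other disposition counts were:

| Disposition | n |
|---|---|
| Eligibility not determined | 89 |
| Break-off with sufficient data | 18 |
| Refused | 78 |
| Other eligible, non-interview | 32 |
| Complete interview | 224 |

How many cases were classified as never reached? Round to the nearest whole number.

136

RR1 = 224 / D = 0.388
D = 224 / 0.388 = 577.3
Remaining denominator categories sum to 441
never reached = 577.3 − 441 ≈ 136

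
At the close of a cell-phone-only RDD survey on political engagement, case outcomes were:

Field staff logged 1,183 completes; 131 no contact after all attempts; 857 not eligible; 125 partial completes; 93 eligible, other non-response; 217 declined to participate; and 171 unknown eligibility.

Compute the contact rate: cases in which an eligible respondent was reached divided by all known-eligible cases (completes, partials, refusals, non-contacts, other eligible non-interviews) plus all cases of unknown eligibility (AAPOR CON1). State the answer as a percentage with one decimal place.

Top: 1183 + 125 + 217 + 93 = 1618
Base: 1183 + 125 + 217 + 131 + 93 + 171 = 1920
CON1 = 1618 / 1920 = 0.8427

84.3%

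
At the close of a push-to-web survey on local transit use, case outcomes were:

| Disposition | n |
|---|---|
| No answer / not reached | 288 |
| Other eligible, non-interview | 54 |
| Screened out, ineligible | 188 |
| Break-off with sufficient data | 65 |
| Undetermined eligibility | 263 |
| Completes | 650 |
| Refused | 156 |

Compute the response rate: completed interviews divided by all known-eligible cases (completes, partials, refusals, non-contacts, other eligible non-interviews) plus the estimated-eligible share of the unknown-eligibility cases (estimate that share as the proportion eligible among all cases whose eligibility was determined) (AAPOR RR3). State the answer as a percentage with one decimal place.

45.1%

Num: 650
Determined eligible: 650 + 65 + 156 + 288 + 54 = 1213
e = 1213 / (1213 + 188) = 1213 / 1401 = 0.8658
Estimated eligible among unknowns: 0.8658 × 263 = 227.71
Denom: 1213 + 227.71 = 1440.71
RR3 = 650 / 1440.71 = 0.4512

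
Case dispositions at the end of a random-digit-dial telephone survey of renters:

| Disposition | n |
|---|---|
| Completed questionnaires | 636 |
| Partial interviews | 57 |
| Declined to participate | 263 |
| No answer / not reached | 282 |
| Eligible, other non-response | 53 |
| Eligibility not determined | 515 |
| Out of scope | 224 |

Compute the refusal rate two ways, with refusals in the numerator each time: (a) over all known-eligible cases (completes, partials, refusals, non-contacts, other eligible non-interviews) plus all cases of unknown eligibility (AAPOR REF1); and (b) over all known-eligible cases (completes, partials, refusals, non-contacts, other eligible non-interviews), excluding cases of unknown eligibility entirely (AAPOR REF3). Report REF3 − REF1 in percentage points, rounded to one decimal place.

5.8

Numerator → 263
Base → 636 + 57 + 263 + 282 + 53 + 515 = 1806
REF1 = 263 / 1806 = 0.1456
Base → 636 + 57 + 263 + 282 + 53 = 1291
REF3 = 263 / 1291 = 0.2037
Difference = 20.37 − 14.56 = 5.81 percentage points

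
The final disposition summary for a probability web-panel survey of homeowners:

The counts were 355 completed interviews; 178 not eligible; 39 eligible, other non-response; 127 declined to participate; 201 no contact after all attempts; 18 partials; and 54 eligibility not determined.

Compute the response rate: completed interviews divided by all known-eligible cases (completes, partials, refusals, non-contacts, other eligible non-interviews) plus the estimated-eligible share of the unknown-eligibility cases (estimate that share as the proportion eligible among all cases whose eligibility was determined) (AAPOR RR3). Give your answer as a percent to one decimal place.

Top: 355
Eligible (known): 355 + 18 + 127 + 201 + 39 = 740
e = 740 / (740 + 178) = 740 / 918 = 0.8061
Estimated eligible among unknowns: 0.8061 × 54 = 43.53
Denominator: 740 + 43.53 = 783.53
RR3 = 355 / 783.53 = 0.4531

45.3%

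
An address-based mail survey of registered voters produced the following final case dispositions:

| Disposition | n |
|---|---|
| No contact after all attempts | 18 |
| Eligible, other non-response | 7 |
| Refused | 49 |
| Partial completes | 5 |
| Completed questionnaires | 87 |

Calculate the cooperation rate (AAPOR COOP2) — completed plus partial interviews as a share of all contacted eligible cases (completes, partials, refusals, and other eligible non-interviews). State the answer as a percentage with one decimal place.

62.2%

Numerator: 87 + 5 = 92
Denominator: 87 + 5 + 49 + 7 = 148
COOP2 = 92 / 148 = 0.6216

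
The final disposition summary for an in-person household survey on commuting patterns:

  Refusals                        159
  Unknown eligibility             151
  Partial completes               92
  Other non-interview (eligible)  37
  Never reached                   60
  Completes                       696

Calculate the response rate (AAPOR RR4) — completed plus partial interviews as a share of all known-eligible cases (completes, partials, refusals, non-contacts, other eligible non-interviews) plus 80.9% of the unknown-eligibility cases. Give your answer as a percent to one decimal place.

67.6%

Top: 696 + 92 = 788
Known eligible: 696 + 92 + 159 + 60 + 37 = 1044
Estimated eligible among unknowns: 0.8090 × 151 = 122.16
Base: 1044 + 122.16 = 1166.16
RR4 = 788 / 1166.16 = 0.6757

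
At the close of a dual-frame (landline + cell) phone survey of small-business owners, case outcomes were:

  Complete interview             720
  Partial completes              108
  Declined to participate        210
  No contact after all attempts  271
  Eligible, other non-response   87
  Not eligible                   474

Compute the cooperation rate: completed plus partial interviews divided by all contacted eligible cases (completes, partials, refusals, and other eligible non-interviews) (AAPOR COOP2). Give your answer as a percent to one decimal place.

73.6%

Num = 720 + 108 = 828
Denom = 720 + 108 + 210 + 87 = 1125
COOP2 = 828 / 1125 = 0.7360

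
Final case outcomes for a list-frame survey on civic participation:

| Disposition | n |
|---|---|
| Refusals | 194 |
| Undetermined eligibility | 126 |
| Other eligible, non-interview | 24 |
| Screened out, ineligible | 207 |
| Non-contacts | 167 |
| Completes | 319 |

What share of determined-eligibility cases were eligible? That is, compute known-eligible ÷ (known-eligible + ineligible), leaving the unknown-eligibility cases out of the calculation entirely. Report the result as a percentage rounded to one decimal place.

77.3%

Eligible (known) → 319 + 194 + 167 + 24 = 704
e = 704 / (704 + 207) = 704 / 911 = 0.7728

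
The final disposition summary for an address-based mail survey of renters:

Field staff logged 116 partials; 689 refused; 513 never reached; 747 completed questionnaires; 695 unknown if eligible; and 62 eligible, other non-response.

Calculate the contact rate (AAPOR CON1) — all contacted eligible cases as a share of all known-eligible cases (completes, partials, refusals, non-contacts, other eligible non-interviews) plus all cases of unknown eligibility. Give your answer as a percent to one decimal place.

57.2%

Top = 747 + 116 + 689 + 62 = 1614
Denominator = 747 + 116 + 689 + 513 + 62 + 695 = 2822
CON1 = 1614 / 2822 = 0.5719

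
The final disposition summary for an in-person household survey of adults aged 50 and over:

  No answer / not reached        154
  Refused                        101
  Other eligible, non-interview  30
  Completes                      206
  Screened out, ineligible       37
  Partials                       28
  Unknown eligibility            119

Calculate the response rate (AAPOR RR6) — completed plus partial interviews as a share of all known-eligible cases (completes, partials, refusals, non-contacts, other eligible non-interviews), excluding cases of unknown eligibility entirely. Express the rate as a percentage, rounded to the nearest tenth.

45.1%

Numerator = 206 + 28 = 234
Denominator = 206 + 28 + 101 + 154 + 30 = 519
RR6 = 234 / 519 = 0.4509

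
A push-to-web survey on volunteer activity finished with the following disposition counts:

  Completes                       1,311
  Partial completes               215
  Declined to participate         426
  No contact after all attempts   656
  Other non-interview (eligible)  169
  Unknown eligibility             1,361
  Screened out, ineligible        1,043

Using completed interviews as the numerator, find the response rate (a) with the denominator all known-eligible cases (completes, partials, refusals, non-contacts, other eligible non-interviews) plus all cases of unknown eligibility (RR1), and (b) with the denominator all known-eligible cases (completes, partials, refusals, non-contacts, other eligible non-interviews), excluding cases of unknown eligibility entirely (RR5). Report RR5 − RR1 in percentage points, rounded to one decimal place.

Num → 1311
Denom → 1311 + 215 + 426 + 656 + 169 + 1361 = 4138
RR1 = 1311 / 4138 = 0.3168
Denom → 1311 + 215 + 426 + 656 + 169 = 2777
RR5 = 1311 / 2777 = 0.4721
Difference = 47.21 − 31.68 = 15.53 percentage points

15.5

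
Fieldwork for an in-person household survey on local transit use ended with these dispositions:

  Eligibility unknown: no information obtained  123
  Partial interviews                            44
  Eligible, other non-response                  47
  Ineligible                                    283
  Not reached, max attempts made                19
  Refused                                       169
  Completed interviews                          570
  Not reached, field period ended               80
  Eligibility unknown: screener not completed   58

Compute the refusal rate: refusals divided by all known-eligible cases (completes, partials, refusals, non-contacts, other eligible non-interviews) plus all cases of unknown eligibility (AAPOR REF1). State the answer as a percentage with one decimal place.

Non-contacts = 80 + 19 = 99
Unknown if eligible = 58 + 123 = 181
Top = 169
Denominator = 570 + 44 + 169 + 99 + 47 + 181 = 1110
REF1 = 169 / 1110 = 0.1523

15.2%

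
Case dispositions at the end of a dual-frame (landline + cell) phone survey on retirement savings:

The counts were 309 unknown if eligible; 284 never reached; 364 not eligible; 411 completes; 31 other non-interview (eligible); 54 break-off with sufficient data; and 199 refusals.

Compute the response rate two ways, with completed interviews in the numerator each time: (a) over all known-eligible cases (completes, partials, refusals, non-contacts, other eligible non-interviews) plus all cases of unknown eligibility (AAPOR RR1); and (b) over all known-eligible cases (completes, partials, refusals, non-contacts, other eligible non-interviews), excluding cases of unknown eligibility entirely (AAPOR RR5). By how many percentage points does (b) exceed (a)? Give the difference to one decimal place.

Top = 411
Denominator = 411 + 54 + 199 + 284 + 31 + 309 = 1288
RR1 = 411 / 1288 = 0.3191
Denominator = 411 + 54 + 199 + 284 + 31 = 979
RR5 = 411 / 979 = 0.4198
Difference = 41.98 − 31.91 = 10.07 percentage points

10.1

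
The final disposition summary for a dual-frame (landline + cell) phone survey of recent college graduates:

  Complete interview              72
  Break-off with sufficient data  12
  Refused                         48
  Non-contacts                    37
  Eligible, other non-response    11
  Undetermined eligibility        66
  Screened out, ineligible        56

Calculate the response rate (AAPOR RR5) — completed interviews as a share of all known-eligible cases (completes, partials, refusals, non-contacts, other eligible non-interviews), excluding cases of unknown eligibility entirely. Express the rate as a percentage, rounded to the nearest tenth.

Num = 72
Denominator = 72 + 12 + 48 + 37 + 11 = 180
RR5 = 72 / 180 = 0.4000

40.0%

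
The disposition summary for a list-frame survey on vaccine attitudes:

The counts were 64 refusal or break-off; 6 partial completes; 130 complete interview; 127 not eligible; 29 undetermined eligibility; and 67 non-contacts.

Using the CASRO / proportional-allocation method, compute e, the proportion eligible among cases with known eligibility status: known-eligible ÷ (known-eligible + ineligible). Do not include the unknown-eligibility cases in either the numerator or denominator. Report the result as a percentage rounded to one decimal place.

67.8%

Eligible (known) = 130 + 6 + 64 + 67 = 267
e = 267 / (267 + 127) = 267 / 394 = 0.6777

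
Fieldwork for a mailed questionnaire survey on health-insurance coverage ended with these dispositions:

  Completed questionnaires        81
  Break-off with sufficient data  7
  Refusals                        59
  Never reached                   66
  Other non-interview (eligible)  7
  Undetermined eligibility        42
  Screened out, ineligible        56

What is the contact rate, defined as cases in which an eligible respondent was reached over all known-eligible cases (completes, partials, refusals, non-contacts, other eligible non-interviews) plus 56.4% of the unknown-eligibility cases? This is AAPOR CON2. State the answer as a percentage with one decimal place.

63.2%

Numerator = 81 + 7 + 59 + 7 = 154
Eligible (known) = 81 + 7 + 59 + 66 + 7 = 220
Estimated eligible among unknowns = 0.5640 × 42 = 23.69
Denominator = 220 + 23.69 = 243.69
CON2 = 154 / 243.69 = 0.6320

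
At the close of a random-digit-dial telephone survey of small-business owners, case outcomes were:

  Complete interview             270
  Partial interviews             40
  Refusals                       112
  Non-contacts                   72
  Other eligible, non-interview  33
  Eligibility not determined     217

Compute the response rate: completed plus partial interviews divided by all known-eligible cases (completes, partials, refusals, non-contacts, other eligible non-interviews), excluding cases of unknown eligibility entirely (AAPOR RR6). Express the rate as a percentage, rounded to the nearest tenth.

58.8%

Numerator → 270 + 40 = 310
Base → 270 + 40 + 112 + 72 + 33 = 527
RR6 = 310 / 527 = 0.5882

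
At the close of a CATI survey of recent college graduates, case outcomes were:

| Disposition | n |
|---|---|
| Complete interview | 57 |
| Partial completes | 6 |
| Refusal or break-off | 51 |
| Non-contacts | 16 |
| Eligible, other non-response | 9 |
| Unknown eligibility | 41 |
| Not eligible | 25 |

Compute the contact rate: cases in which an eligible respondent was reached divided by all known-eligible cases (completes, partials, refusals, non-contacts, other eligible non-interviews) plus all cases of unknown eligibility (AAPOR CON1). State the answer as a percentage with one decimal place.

Num = 57 + 6 + 51 + 9 = 123
Base = 57 + 6 + 51 + 16 + 9 + 41 = 180
CON1 = 123 / 180 = 0.6833

68.3%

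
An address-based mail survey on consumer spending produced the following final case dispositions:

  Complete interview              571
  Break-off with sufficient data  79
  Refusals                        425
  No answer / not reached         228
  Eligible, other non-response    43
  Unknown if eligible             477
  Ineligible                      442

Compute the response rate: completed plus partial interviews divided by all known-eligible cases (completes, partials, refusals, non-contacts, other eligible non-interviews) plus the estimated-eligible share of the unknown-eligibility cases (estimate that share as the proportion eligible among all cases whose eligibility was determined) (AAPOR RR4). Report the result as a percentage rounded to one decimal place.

38.1%

Num → 571 + 79 = 650
Known eligible → 571 + 79 + 425 + 228 + 43 = 1346
e = 1346 / (1346 + 442) = 1346 / 1788 = 0.7528
e × U → 0.7528 × 477 = 359.09
Denominator → 1346 + 359.09 = 1705.09
RR4 = 650 / 1705.09 = 0.3812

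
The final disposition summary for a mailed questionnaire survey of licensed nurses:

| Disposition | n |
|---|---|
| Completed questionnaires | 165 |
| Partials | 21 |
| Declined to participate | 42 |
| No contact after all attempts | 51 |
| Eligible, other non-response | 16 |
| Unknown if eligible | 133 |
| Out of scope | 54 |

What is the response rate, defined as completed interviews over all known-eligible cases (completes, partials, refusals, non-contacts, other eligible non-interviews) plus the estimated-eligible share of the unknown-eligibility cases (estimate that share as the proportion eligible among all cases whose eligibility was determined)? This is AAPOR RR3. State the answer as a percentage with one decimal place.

Top → 165
Known eligible → 165 + 21 + 42 + 51 + 16 = 295
e = 295 / (295 + 54) = 295 / 349 = 0.8453
Eligible share of unknowns → 0.8453 × 133 = 112.42
Base → 295 + 112.42 = 407.42
RR3 = 165 / 407.42 = 0.4050

40.5%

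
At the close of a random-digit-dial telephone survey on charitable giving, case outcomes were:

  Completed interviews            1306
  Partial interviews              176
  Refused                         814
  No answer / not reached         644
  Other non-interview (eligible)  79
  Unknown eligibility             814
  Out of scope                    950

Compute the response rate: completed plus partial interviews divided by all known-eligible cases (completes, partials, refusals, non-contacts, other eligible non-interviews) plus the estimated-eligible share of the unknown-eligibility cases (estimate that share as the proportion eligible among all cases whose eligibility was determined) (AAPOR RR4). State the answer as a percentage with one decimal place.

Top → 1306 + 176 = 1482
Eligible (known) → 1306 + 176 + 814 + 644 + 79 = 3019
e = 3019 / (3019 + 950) = 3019 / 3969 = 0.7606
Estimated eligible among unknowns → 0.7606 × 814 = 619.13
Denom → 3019 + 619.13 = 3638.13
RR4 = 1482 / 3638.13 = 0.4074

40.7%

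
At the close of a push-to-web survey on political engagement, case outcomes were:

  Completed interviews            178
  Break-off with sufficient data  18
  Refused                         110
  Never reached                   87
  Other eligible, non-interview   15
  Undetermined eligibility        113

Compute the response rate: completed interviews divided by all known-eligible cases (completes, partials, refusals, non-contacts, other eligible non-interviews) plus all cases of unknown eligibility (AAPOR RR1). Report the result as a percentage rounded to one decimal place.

Numerator → 178
Denominator → 178 + 18 + 110 + 87 + 15 + 113 = 521
RR1 = 178 / 521 = 0.3417

34.2%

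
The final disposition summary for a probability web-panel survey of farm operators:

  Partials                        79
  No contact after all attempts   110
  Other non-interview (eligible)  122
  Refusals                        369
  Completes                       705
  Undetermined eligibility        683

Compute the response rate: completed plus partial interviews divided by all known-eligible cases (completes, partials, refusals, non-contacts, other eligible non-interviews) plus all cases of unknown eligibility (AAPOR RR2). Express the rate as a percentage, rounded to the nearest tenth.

Numerator → 705 + 79 = 784
Denom → 705 + 79 + 369 + 110 + 122 + 683 = 2068
RR2 = 784 / 2068 = 0.3791

37.9%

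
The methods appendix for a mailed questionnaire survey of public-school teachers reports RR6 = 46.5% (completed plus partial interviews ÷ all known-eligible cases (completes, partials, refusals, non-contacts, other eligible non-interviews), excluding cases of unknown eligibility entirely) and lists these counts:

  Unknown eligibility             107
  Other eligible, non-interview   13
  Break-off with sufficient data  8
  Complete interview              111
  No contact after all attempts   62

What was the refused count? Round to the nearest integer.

62

Top → 111 + 8 = 119
RR6 = 119 / D = 0.465
D = 119 / 0.465 = 255.9
Remaining denominator categories sum to 194
refused = 255.9 − 194 ≈ 62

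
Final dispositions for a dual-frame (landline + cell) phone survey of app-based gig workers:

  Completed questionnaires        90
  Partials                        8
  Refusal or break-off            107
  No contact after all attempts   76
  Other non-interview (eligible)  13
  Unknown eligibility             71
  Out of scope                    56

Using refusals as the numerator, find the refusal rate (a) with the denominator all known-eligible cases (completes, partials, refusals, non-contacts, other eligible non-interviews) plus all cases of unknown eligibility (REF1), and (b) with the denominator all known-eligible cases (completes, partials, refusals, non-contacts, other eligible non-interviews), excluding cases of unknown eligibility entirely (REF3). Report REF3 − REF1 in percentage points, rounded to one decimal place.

7.1

Top: 107
Denom: 90 + 8 + 107 + 76 + 13 + 71 = 365
REF1 = 107 / 365 = 0.2932
Denom: 90 + 8 + 107 + 76 + 13 = 294
REF3 = 107 / 294 = 0.3639
Difference = 36.39 − 29.32 = 7.07 percentage points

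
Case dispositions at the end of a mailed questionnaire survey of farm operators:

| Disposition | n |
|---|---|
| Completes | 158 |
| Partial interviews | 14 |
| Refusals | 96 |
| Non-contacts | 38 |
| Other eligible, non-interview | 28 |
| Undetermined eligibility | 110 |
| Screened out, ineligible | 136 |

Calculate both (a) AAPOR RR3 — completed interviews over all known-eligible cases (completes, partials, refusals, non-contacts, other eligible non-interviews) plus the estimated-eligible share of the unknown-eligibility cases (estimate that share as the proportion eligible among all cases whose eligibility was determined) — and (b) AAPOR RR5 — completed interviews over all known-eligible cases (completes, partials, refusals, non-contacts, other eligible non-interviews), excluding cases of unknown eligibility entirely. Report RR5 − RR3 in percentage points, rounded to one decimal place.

9.0

Numerator → 158
Known eligible → 158 + 14 + 96 + 38 + 28 = 334
e = 334 / (334 + 136) = 334 / 470 = 0.7106
Estimated eligible among unknowns → 0.7106 × 110 = 78.17
Base → 334 + 78.17 = 412.17
RR3 = 158 / 412.17 = 0.3833
Base → 158 + 14 + 96 + 38 + 28 = 334
RR5 = 158 / 334 = 0.4731
Difference = 47.31 − 38.33 = 8.98 percentage points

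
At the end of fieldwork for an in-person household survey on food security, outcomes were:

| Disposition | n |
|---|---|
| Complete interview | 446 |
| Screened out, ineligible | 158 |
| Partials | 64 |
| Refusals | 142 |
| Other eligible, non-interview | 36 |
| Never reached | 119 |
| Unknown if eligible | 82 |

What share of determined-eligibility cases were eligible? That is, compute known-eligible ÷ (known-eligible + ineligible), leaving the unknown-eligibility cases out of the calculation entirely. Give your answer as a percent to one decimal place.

83.6%

Known eligible = 446 + 64 + 142 + 119 + 36 = 807
e = 807 / (807 + 158) = 807 / 965 = 0.8363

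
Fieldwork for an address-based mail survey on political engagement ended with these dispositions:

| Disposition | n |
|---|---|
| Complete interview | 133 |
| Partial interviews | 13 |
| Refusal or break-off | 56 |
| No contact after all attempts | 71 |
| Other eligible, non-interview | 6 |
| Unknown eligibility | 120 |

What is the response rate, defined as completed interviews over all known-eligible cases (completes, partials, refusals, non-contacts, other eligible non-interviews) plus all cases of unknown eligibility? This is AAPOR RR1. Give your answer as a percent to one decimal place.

33.3%

Num: 133
Base: 133 + 13 + 56 + 71 + 6 + 120 = 399
RR1 = 133 / 399 = 0.3333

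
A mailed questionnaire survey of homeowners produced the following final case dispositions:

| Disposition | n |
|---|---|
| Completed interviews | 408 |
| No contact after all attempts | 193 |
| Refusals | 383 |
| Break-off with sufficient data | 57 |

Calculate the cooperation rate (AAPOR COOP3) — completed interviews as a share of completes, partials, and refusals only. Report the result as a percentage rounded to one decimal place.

48.1%

Num: 408
Denom: 408 + 57 + 383 = 848
COOP3 = 408 / 848 = 0.4811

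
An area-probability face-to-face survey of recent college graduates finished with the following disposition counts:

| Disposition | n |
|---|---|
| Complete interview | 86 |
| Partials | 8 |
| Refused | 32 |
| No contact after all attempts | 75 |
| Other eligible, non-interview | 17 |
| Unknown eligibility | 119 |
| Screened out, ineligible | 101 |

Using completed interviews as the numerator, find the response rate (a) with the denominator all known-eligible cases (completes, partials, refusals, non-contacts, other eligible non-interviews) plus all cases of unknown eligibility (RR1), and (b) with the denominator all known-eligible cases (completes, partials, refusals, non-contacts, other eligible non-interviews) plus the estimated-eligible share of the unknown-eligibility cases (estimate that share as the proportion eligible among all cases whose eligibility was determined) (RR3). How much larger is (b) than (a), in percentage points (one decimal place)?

3.2

Num = 86
Base = 86 + 8 + 32 + 75 + 17 + 119 = 337
RR1 = 86 / 337 = 0.2552
Determined eligible = 86 + 8 + 32 + 75 + 17 = 218
e = 218 / (218 + 101) = 218 / 319 = 0.6834
Estimated eligible among unknowns = 0.6834 × 119 = 81.32
Base = 218 + 81.32 = 299.32
RR3 = 86 / 299.32 = 0.2873
Difference = 28.73 − 25.52 = 3.21 percentage points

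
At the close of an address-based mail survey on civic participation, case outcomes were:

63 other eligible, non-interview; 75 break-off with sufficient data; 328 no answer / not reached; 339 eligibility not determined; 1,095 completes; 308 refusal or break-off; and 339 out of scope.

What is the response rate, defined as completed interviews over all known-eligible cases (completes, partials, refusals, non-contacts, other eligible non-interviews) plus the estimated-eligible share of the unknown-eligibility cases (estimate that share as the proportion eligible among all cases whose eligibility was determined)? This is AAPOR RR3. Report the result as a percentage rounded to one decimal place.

50.8%

Num = 1095
Known eligible = 1095 + 75 + 308 + 328 + 63 = 1869
e = 1869 / (1869 + 339) = 1869 / 2208 = 0.8465
Eligible share of unknowns = 0.8465 × 339 = 286.96
Denominator = 1869 + 286.96 = 2155.96
RR3 = 1095 / 2155.96 = 0.5079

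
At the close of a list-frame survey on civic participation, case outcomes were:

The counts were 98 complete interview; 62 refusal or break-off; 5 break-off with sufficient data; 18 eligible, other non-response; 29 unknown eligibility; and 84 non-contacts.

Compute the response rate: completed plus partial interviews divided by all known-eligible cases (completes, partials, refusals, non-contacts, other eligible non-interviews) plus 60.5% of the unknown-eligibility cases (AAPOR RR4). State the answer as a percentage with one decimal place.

Top: 98 + 5 = 103
Known eligible: 98 + 5 + 62 + 84 + 18 = 267
Estimated eligible among unknowns: 0.6050 × 29 = 17.54
Base: 267 + 17.54 = 284.54
RR4 = 103 / 284.54 = 0.3620

36.2%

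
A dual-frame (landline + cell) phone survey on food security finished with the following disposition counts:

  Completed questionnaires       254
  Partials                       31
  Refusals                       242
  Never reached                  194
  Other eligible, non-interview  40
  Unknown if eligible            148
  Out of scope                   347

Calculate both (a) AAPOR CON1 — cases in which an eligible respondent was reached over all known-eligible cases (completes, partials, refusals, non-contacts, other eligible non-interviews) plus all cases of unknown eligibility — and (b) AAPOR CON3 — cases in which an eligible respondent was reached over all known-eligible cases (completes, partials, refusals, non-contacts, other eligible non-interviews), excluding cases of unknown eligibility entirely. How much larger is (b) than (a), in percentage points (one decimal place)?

Numerator: 254 + 31 + 242 + 40 = 567
Base: 254 + 31 + 242 + 194 + 40 + 148 = 909
CON1 = 567 / 909 = 0.6238
Base: 254 + 31 + 242 + 194 + 40 = 761
CON3 = 567 / 761 = 0.7451
Difference = 74.51 − 62.38 = 12.13 percentage points

12.1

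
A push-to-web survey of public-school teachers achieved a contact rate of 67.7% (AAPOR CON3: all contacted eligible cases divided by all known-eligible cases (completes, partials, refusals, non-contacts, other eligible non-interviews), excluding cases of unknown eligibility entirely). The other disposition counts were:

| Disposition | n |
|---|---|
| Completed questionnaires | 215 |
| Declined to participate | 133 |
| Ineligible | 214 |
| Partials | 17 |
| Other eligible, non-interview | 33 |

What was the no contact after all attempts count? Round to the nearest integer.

Numerator: 215 + 17 + 133 + 33 = 398
CON3 = 398 / D = 0.677
D = 398 / 0.677 = 587.9
Rest of base = 398
no contact after all attempts = 587.9 − 398 ≈ 190

190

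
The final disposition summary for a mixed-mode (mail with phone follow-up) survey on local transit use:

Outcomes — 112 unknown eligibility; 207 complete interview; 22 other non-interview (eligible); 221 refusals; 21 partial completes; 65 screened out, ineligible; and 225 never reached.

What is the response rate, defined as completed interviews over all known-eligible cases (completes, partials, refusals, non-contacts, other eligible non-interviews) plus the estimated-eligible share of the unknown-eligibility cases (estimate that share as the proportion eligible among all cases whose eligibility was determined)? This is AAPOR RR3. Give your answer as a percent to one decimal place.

Num = 207
Determined eligible = 207 + 21 + 221 + 225 + 22 = 696
e = 696 / (696 + 65) = 696 / 761 = 0.9146
Estimated eligible among unknowns = 0.9146 × 112 = 102.44
Denom = 696 + 102.44 = 798.44
RR3 = 207 / 798.44 = 0.2593

25.9%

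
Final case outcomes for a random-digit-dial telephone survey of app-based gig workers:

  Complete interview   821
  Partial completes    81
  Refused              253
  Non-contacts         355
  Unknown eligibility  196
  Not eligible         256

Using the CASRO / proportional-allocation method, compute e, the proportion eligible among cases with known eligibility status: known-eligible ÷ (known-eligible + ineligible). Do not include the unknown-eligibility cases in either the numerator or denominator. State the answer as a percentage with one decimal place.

Eligible (known) = 821 + 81 + 253 + 355 = 1510
e = 1510 / (1510 + 256) = 1510 / 1766 = 0.8550

85.5%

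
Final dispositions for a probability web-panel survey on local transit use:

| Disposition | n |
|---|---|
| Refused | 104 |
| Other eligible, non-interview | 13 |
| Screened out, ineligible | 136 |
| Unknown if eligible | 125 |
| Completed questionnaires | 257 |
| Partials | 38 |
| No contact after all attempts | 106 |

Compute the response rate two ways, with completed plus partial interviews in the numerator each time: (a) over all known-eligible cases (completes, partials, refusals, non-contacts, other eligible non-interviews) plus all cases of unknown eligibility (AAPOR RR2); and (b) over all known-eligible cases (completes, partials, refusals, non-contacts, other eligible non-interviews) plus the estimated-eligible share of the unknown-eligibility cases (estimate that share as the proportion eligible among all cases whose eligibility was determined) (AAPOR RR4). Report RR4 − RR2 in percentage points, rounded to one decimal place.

1.9

Num: 257 + 38 = 295
Denominator: 257 + 38 + 104 + 106 + 13 + 125 = 643
RR2 = 295 / 643 = 0.4588
Known eligible: 257 + 38 + 104 + 106 + 13 = 518
e = 518 / (518 + 136) = 518 / 654 = 0.7920
e × U: 0.7920 × 125 = 99.00
Denominator: 518 + 99.00 = 617.00
RR4 = 295 / 617.00 = 0.4781
Difference = 47.81 − 45.88 = 1.93 percentage points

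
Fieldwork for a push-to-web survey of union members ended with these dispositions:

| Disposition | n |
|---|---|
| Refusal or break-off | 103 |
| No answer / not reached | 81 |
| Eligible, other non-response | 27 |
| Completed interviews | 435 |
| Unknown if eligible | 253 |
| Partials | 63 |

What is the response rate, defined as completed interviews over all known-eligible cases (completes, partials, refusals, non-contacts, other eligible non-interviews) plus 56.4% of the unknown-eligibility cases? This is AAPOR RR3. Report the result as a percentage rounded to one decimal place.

51.1%

Num: 435
Determined eligible: 435 + 63 + 103 + 81 + 27 = 709
Eligible share of unknowns: 0.5640 × 253 = 142.69
Denom: 709 + 142.69 = 851.69
RR3 = 435 / 851.69 = 0.5107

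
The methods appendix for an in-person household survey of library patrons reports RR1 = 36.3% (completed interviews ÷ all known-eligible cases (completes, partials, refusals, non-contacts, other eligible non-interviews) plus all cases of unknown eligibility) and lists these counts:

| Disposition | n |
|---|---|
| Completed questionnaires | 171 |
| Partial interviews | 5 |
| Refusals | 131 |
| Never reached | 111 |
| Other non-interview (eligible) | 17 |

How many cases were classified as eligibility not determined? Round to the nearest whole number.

36

RR1 = 171 / D = 0.363
D = 171 / 0.363 = 471.1
Other denominator terms total 435
eligibility not determined = 471.1 − 435 ≈ 36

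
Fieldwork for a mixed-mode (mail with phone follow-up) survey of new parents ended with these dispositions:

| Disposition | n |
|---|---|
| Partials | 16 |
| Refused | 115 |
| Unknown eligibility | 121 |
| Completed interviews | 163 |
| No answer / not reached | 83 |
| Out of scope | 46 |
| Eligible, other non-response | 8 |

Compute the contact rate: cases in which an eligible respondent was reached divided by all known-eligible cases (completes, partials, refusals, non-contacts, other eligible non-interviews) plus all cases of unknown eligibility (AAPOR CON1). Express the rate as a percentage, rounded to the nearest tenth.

Top → 163 + 16 + 115 + 8 = 302
Denom → 163 + 16 + 115 + 83 + 8 + 121 = 506
CON1 = 302 / 506 = 0.5968

59.7%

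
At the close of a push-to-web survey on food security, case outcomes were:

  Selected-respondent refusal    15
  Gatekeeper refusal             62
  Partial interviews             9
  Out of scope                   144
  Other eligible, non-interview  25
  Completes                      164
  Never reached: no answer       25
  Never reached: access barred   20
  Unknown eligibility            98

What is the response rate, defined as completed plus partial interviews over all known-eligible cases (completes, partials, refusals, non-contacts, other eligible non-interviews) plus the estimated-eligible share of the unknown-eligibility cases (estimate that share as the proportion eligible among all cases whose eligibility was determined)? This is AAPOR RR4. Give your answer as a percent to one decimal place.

44.6%

Refusal or break-off = 62 + 15 = 77
No contact after all attempts = 25 + 20 = 45
Num → 164 + 9 = 173
Eligible (known) → 164 + 9 + 77 + 45 + 25 = 320
e = 320 / (320 + 144) = 320 / 464 = 0.6897
Estimated eligible among unknowns → 0.6897 × 98 = 67.59
Base → 320 + 67.59 = 387.59
RR4 = 173 / 387.59 = 0.4463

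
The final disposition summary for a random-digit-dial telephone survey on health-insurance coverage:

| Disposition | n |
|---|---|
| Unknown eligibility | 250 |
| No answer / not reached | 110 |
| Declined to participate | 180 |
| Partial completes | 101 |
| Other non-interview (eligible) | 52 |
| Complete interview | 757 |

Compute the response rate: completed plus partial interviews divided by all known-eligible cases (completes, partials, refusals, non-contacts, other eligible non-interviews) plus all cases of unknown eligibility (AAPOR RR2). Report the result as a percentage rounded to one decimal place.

Numerator = 757 + 101 = 858
Denom = 757 + 101 + 180 + 110 + 52 + 250 = 1450
RR2 = 858 / 1450 = 0.5917

59.2%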